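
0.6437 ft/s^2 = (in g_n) 0.02001. Check: 1 ft/s^2 = 0.3048 m/s^2, so 0.6437 ft/s^2 = 0.6437 * 0.3048 = 0.19619976 m/s^2. 1 g_n = 9.80665 m/s^2, so 0.19619976 m/s^2 = 0.19619976 / 9.80665 = 0.020006808 g_n ≈ 0.02001 g_n (4 s.f.).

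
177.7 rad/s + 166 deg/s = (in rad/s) 180.6. Check: 177.7 rad/s is already in rad/s. 1 deg/s = 0.017453293 rad/s, so 166 deg/s = 166 * 0.017453293 = 2.8972466 rad/s. Sum: 177.7 + 2.8972466 = 180.59725 rad/s. Result: 180.59725 rad/s ≈ 180.6 rad/s (4 s.f.).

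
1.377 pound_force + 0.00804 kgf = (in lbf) 1 pound_force = 4.4482216 N, so 1.377 pound_force = 1.377 * 4.4482216 = 6.1252012 N. 1 kgf = 9.80665 N, so 0.00804 kgf = 0.00804 * 9.80665 = 0.078845466 N. Sum: 6.1252012 + 0.078845466 = 6.2040466 N. 1 lbf = 4.4482216 N, so 6.2040466 N = 6.2040466 / 4.4482216 = 1.3947252 lbf ≈ 1.395 lbf (4 s.f.). Final answer: 1.395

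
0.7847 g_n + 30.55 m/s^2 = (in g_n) 3.9. Check: 1 g_n = 9.80665 m/s^2, so 0.7847 g_n = 0.7847 * 9.80665 = 7.6952783 m/s^2. 30.55 m/s^2 is already in m/s^2. Sum: 7.6952783 + 30.55 = 38.245278 m/s^2. 1 g_n = 9.80665 m/s^2, so 38.245278 m/s^2 = 38.245278 / 9.80665 = 3.899933 g_n ≈ 3.9 g_n (4 s.f.).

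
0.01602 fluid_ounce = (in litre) 1 fluid_ounce = 2.957353e-05 m^3, so 0.01602 fluid_ounce = 0.01602 * 2.957353e-05 = 4.7376794e-07 m^3. 1 litre = 0.001 m^3, so 4.7376794e-07 m^3 = 4.7376794e-07 / 0.001 = 0.00047376794 litre ≈ 0.0004738 litre (4 s.f.). Final answer: 0.0004738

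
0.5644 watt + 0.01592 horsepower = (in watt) 12.44. Check: 0.5644 watt = 0.5644 W. 1 horsepower = 745.69987 W, so 0.01592 horsepower = 0.01592 * 745.69987 = 11.871542 W. Sum: 0.5644 + 11.871542 = 12.435942 W. 12.435942 W = 12.435942 watt ≈ 12.44 watt (4 s.f.).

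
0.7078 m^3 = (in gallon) 187. Check: 1 gallon = 0.0037854118 m^3, so 0.7078 m^3 = 0.7078 / 0.0037854118 = 186.98098 gallon ≈ 187 gallon (4 s.f.).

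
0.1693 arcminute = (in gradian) 1 arcminute = 0.00029088821 rad, so 0.1693 arcminute = 0.1693 * 0.00029088821 = 4.9247374e-05 rad. 1 gradian = 0.015707963 rad, so 4.9247374e-05 rad = 4.9247374e-05 / 0.015707963 = 0.0031351852 gradian ≈ 0.003135 gradian (4 s.f.). Final answer: 0.003135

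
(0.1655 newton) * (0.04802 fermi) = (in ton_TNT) 0.1655 newton = 0.1655 N. 1 fermi = 1e-15 m, so 0.04802 fermi = 0.04802 * 1e-15 = 4.802e-17 m. Combine: 0.1655 N * 4.802e-17 m = 7.94731e-18 J. 1 ton_TNT = 4.184e+09 J, so 7.94731e-18 J = 7.94731e-18 / 4.184e+09 = 1.8994527e-27 ton_TNT ≈ 1.899e-27 ton_TNT (4 s.f.). Final answer: 1.899e-27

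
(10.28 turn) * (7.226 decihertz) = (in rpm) 445.7. Check: 1 turn = 6.2831853 rad, so 10.28 turn = 10.28 * 6.2831853 = 64.591145 rad. 1 decihertz = 0.1 Hz, so 7.226 decihertz = 7.226 * 0.1 = 0.7226 Hz. Combine: 64.591145 rad * 0.7226 Hz = 46.673561 rad/s. 1 rpm = 0.10471976 rad/s, so 46.673561 rad/s = 46.673561 / 0.10471976 = 445.69968 rpm ≈ 445.7 rpm (4 s.f.).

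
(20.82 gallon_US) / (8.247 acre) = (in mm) 0.002361. Check: 1 gallon_US = 0.0037854118 m^3, so 20.82 gallon_US = 20.82 * 0.0037854118 = 0.078812273 m^3. 1 acre = 4046.8564 m^2, so 8.247 acre = 8.247 * 4046.8564 = 33374.425 m^2. Combine: 0.078812273 m^3 / 33374.425 m^2 = 2.3614571e-06 m. 1 mm = 0.001 m, so 2.3614571e-06 m = 2.3614571e-06 / 0.001 = 0.0023614571 mm ≈ 0.002361 mm (4 s.f.).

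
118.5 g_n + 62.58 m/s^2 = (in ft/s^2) 1 g_n = 9.80665 m/s^2, so 118.5 g_n = 118.5 * 9.80665 = 1162.088 m/s^2. 62.58 m/s^2 is already in m/s^2. Sum: 1162.088 + 62.58 = 1224.668 m/s^2. 1 ft/s^2 = 0.3048 m/s^2, so 1224.668 m/s^2 = 1224.668 / 0.3048 = 4017.9397 ft/s^2 ≈ 4018 ft/s^2 (4 s.f.). Final answer: 4018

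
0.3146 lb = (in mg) 1 lb = 0.45359237 kg, so 0.3146 lb = 0.3146 * 0.45359237 = 0.14270016 kg. 1 mg = 1e-06 kg, so 0.14270016 kg = 0.14270016 / 1e-06 = 142700.16 mg ≈ 1.427e+05 mg (4 s.f.). Final answer: 1.427e+05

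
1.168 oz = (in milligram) 1 oz = 0.028349523 kg, so 1.168 oz = 1.168 * 0.028349523 = 0.033112243 kg. 1 milligram = 1e-06 kg, so 0.033112243 kg = 0.033112243 / 1e-06 = 33112.243 milligram ≈ 3.311e+04 milligram (4 s.f.). Final answer: 3.311e+04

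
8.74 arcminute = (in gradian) 0.1619. Check: 1 arcminute = 0.00029088821 rad, so 8.74 arcminute = 8.74 * 0.00029088821 = 0.0025423629 rad. 1 gradian = 0.015707963 rad, so 0.0025423629 rad = 0.0025423629 / 0.015707963 = 0.16185185 gradian ≈ 0.1619 gradian (4 s.f.).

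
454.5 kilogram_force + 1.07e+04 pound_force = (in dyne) 1 kilogram_force = 9.80665 N, so 454.5 kilogram_force = 454.5 * 9.80665 = 4457.1224 N. 1 pound_force = 4.4482216 N, so 1.07e+04 pound_force = 1.07e+04 * 4.4482216 = 47595.971 N. Sum: 4457.1224 + 47595.971 = 52053.094 N. 1 dyne = 1e-05 N, so 52053.094 N = 52053.094 / 1e-05 = 5.2053094e+09 dyne ≈ 5.205e+09 dyne (4 s.f.). Final answer: 5.205e+09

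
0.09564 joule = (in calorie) 0.02286. Check: 0.09564 joule = 0.09564 J. 1 calorie = 4.184 J, so 0.09564 J = 0.09564 / 4.184 = 0.022858509 calorie ≈ 0.02286 calorie (4 s.f.).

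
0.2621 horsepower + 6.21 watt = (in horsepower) 1 horsepower = 745.69987 W, so 0.2621 horsepower = 0.2621 * 745.69987 = 195.44794 W. 6.21 watt = 6.21 W. Sum: 195.44794 + 6.21 = 201.65794 W. 1 horsepower = 745.69987 W, so 201.65794 W = 201.65794 / 745.69987 = 0.27042775 horsepower ≈ 0.2704 horsepower (4 s.f.). Final answer: 0.2704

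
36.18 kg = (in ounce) 1276. Check: 1 ounce = 0.028349523 kg, so 36.18 kg = 36.18 / 0.028349523 = 1276.2119 ounce ≈ 1276 ounce (4 s.f.).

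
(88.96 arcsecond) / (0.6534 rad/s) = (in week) 1.091e-09. Check: 1 arcsecond = 4.8481368e-06 rad, so 88.96 arcsecond = 88.96 * 4.8481368e-06 = 0.00043129025 rad. 0.6534 rad/s is already in rad/s. Combine: 0.00043129025 rad / 0.6534 rad/s = 0.00066007078 s. 1 week = 604800 s, so 0.00066007078 s = 0.00066007078 / 604800 = 1.0913869e-09 week ≈ 1.091e-09 week (4 s.f.).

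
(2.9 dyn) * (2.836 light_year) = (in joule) 1 dyn = 1e-05 N, so 2.9 dyn = 2.9 * 1e-05 = 2.9e-05 N. 1 light_year = 9.4607305e+15 m, so 2.836 light_year = 2.836 * 9.4607305e+15 = 2.6830632e+16 m. Combine: 2.9e-05 N * 2.6830632e+16 m = 7.7808832e+11 J. 7.7808832e+11 J = 7.7808832e+11 joule ≈ 7.781e+11 joule (4 s.f.). Final answer: 7.781e+11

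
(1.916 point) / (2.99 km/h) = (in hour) 2.261e-07. Check: 1 point = 0.00035277778 m, so 1.916 point = 1.916 * 0.00035277778 = 0.00067592222 m. 1 km/h = 0.27777778 m/s, so 2.99 km/h = 2.99 * 0.27777778 = 0.83055556 m/s. Combine: 0.00067592222 m / 0.83055556 m/s = 0.0008138194 s. 1 hour = 3600 s, so 0.0008138194 s = 0.0008138194 / 3600 = 2.2606094e-07 hour ≈ 2.261e-07 hour (4 s.f.).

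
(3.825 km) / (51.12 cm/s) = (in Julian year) 0.0002371. Check: 1 km = 1000 m, so 3.825 km = 3.825 * 1000 = 3825 m. 1 cm/s = 0.01 m/s, so 51.12 cm/s = 51.12 * 0.01 = 0.5112 m/s. Combine: 3825 m / 0.5112 m/s = 7482.3944 s. 1 Julian year = 31557600 s, so 7482.3944 s = 7482.3944 / 31557600 = 0.00023710277 Julian year ≈ 0.0002371 Julian year (4 s.f.).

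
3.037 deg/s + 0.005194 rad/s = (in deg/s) 3.335. Check: 1 deg/s = 0.017453293 rad/s, so 3.037 deg/s = 3.037 * 0.017453293 = 0.053005649 rad/s. 0.005194 rad/s is already in rad/s. Sum: 0.053005649 + 0.005194 = 0.058199649 rad/s. 1 deg/s = 0.017453293 rad/s, so 0.058199649 rad/s = 0.058199649 / 0.017453293 = 3.3345943 deg/s ≈ 3.335 deg/s (4 s.f.).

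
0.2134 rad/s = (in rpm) 2.038. Check: 1 rpm = 0.10471976 rad/s, so 0.2134 rad/s = 0.2134 / 0.10471976 = 2.0378199 rpm ≈ 2.038 rpm (4 s.f.).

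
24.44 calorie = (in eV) 1 calorie = 4.184 J, so 24.44 calorie = 24.44 * 4.184 = 102.25696 J. 1 eV = 1.6021766e-19 J, so 102.25696 J = 102.25696 / 1.6021766e-19 = 6.3823774e+20 eV ≈ 6.382e+20 eV (4 s.f.). Final answer: 6.382e+20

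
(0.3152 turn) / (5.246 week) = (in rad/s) 1 turn = 6.2831853 rad, so 0.3152 turn = 0.3152 * 6.2831853 = 1.98046 rad. 1 week = 604800 s, so 5.246 week = 5.246 * 604800 = 3172780.8 s. Combine: 1.98046 rad / 3172780.8 s = 6.2420323e-07 rad/s. Result: 6.2420323e-07 rad/s ≈ 6.242e-07 rad/s (4 s.f.). Final answer: 6.242e-07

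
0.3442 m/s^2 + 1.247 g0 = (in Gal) 1257. Check: 0.3442 m/s^2 is already in m/s^2. 1 g0 = 9.80665 m/s^2, so 1.247 g0 = 1.247 * 9.80665 = 12.228893 m/s^2. Sum: 0.3442 + 12.228893 = 12.573093 m/s^2. 1 Gal = 0.01 m/s^2, so 12.573093 m/s^2 = 12.573093 / 0.01 = 1257.3093 Gal ≈ 1257 Gal (4 s.f.).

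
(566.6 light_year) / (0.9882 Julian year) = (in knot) 1 light_year = 9.4607305e+15 m, so 566.6 light_year = 566.6 * 9.4607305e+15 = 5.3604499e+18 m. 1 Julian year = 31557600 s, so 0.9882 Julian year = 0.9882 * 31557600 = 31185220 s. Combine: 5.3604499e+18 m / 31185220 s = 1.7189072e+11 m/s. 1 knot = 0.51444444 m/s, so 1.7189072e+11 m/s = 1.7189072e+11 / 0.51444444 = 3.3412882e+11 knot ≈ 3.341e+11 knot (4 s.f.). Final answer: 3.341e+11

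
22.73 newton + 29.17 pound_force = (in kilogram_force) 22.73 newton = 22.73 N. 1 pound_force = 4.4482216 N, so 29.17 pound_force = 29.17 * 4.4482216 = 129.75462 N. Sum: 22.73 + 129.75462 = 152.48462 N. 1 kilogram_force = 9.80665 N, so 152.48462 N = 152.48462 / 9.80665 = 15.549104 kilogram_force ≈ 15.55 kilogram_force (4 s.f.). Final answer: 15.55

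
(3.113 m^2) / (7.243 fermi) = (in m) 4.298e+14. Check: 3.113 m^2 is already in m^2. 1 fermi = 1e-15 m, so 7.243 fermi = 7.243 * 1e-15 = 7.243e-15 m. Combine: 3.113 m^2 / 7.243e-15 m = 4.2979428e+14 m. Result: 4.2979428e+14 m ≈ 4.298e+14 m (4 s.f.).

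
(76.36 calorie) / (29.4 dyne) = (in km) 1 calorie = 4.184 J, so 76.36 calorie = 76.36 * 4.184 = 319.49024 J. 1 dyne = 1e-05 N, so 29.4 dyne = 29.4 * 1e-05 = 0.000294 N. Combine: 319.49024 J / 0.000294 N = 1086701.5 m. 1 km = 1000 m, so 1086701.5 m = 1086701.5 / 1000 = 1086.7015 km ≈ 1087 km (4 s.f.). Final answer: 1087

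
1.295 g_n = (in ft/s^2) 1 g_n = 9.80665 m/s^2, so 1.295 g_n = 1.295 * 9.80665 = 12.699612 m/s^2. 1 ft/s^2 = 0.3048 m/s^2, so 12.699612 m/s^2 = 12.699612 / 0.3048 = 41.665393 ft/s^2 ≈ 41.67 ft/s^2 (4 s.f.). Final answer: 41.67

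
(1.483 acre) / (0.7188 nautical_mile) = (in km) 0.004508. Check: 1 acre = 4046.8564 m^2, so 1.483 acre = 1.483 * 4046.8564 = 6001.4881 m^2. 1 nautical_mile = 1852 m, so 0.7188 nautical_mile = 0.7188 * 1852 = 1331.2176 m. Combine: 6001.4881 m^2 / 1331.2176 m = 4.5082698 m. 1 km = 1000 m, so 4.5082698 m = 4.5082698 / 1000 = 0.0045082698 km ≈ 0.004508 km (4 s.f.).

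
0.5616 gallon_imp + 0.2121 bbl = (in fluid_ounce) 1 gallon_imp = 0.00454609 m^3, so 0.5616 gallon_imp = 0.5616 * 0.00454609 = 0.0025530841 m^3. 1 bbl = 0.15898729 m^3, so 0.2121 bbl = 0.2121 * 0.15898729 = 0.033721205 m^3. Sum: 0.0025530841 + 0.033721205 = 0.036274289 m^3. 1 fluid_ounce = 2.957353e-05 m^3, so 0.036274289 m^3 = 0.036274289 / 2.957353e-05 = 1226.5796 fluid_ounce ≈ 1227 fluid_ounce (4 s.f.). Final answer: 1227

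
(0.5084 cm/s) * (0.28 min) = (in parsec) 2.768e-18. Check: 1 cm/s = 0.01 m/s, so 0.5084 cm/s = 0.5084 * 0.01 = 0.005084 m/s. 1 min = 60 s, so 0.28 min = 0.28 * 60 = 16.8 s. Combine: 0.005084 m/s * 16.8 s = 0.0854112 m. 1 parsec = 3.0856776e+16 m, so 0.0854112 m = 0.0854112 / 3.0856776e+16 = 2.7679885e-18 parsec ≈ 2.768e-18 parsec (4 s.f.).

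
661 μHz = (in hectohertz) 1 μHz = 1e-06 Hz, so 661 μHz = 661 * 1e-06 = 0.000661 Hz. 1 hectohertz = 100 Hz, so 0.000661 Hz = 0.000661 / 100 = 6.61e-06 hectohertz. Final answer: 6.61e-06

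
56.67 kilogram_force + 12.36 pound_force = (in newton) 610.7. Check: 1 kilogram_force = 9.80665 N, so 56.67 kilogram_force = 56.67 * 9.80665 = 555.74286 N. 1 pound_force = 4.4482216 N, so 12.36 pound_force = 12.36 * 4.4482216 = 54.980019 N. Sum: 555.74286 + 54.980019 = 610.72287 N. 610.72287 N = 610.72287 newton ≈ 610.7 newton (4 s.f.).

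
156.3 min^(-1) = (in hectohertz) 1 min^(-1) = 0.016666667 Hz, so 156.3 min^(-1) = 156.3 * 0.016666667 = 2.605 Hz. 1 hectohertz = 100 Hz, so 2.605 Hz = 2.605 / 100 = 0.02605 hectohertz. Final answer: 0.02605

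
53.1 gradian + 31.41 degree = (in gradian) 1 gradian = 0.015707963 rad, so 53.1 gradian = 53.1 * 0.015707963 = 0.83409285 rad. 1 degree = 0.017453293 rad, so 31.41 degree = 31.41 * 0.017453293 = 0.54820792 rad. Sum: 0.83409285 + 0.54820792 = 1.3823008 rad. 1 gradian = 0.015707963 rad, so 1.3823008 rad = 1.3823008 / 0.015707963 = 88 gradian. Final answer: 88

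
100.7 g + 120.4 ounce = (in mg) 3.514e+06. Check: 1 g = 0.001 kg, so 100.7 g = 100.7 * 0.001 = 0.1007 kg. 1 ounce = 0.028349523 kg, so 120.4 ounce = 120.4 * 0.028349523 = 3.4132826 kg. Sum: 0.1007 + 3.4132826 = 3.5139826 kg. 1 mg = 1e-06 kg, so 3.5139826 kg = 3.5139826 / 1e-06 = 3513982.6 mg ≈ 3.514e+06 mg (4 s.f.).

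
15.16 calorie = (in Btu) 1 calorie = 4.184 J, so 15.16 calorie = 15.16 * 4.184 = 63.42944 J. 1 Btu = 1055.0559 J, so 63.42944 J = 63.42944 / 1055.0559 = 0.060119509 Btu ≈ 0.06012 Btu (4 s.f.). Final answer: 0.06012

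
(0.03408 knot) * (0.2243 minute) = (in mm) 1 knot = 0.51444444 m/s, so 0.03408 knot = 0.03408 * 0.51444444 = 0.017532267 m/s. 1 minute = 60 s, so 0.2243 minute = 0.2243 * 60 = 13.458 s. Combine: 0.017532267 m/s * 13.458 s = 0.23594924 m. 1 mm = 0.001 m, so 0.23594924 m = 0.23594924 / 0.001 = 235.94924 mm ≈ 235.9 mm (4 s.f.). Final answer: 235.9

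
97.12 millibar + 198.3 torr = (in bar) 0.3615. Check: 1 millibar = 100 Pa, so 97.12 millibar = 97.12 * 100 = 9712 Pa. 1 torr = 133.32237 Pa, so 198.3 torr = 198.3 * 133.32237 = 26437.826 Pa. Sum: 9712 + 26437.826 = 36149.826 Pa. 1 bar = 100000 Pa, so 36149.826 Pa = 36149.826 / 100000 = 0.36149826 bar ≈ 0.3615 bar (4 s.f.).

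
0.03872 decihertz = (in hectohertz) 1 decihertz = 0.1 Hz, so 0.03872 decihertz = 0.03872 * 0.1 = 0.003872 Hz. 1 hectohertz = 100 Hz, so 0.003872 Hz = 0.003872 / 100 = 3.872e-05 hectohertz. Final answer: 3.872e-05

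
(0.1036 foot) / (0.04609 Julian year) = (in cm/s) 1 foot = 0.3048 m, so 0.1036 foot = 0.1036 * 0.3048 = 0.03157728 m. 1 Julian year = 31557600 s, so 0.04609 Julian year = 0.04609 * 31557600 = 1454489.8 s. Combine: 0.03157728 m / 1454489.8 s = 2.1710211e-08 m/s. 1 cm/s = 0.01 m/s, so 2.1710211e-08 m/s = 2.1710211e-08 / 0.01 = 2.1710211e-06 cm/s ≈ 2.171e-06 cm/s (4 s.f.). Final answer: 2.171e-06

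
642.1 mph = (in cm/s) 1 mph = 0.44704 m/s, so 642.1 mph = 642.1 * 0.44704 = 287.04438 m/s. 1 cm/s = 0.01 m/s, so 287.04438 m/s = 287.04438 / 0.01 = 28704.438 cm/s ≈ 2.87e+04 cm/s (4 s.f.). Final answer: 2.87e+04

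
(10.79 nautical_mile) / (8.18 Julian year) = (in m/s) 1 nautical_mile = 1852 m, so 10.79 nautical_mile = 10.79 * 1852 = 19983.08 m. 1 Julian year = 31557600 s, so 8.18 Julian year = 8.18 * 31557600 = 2.5814117e+08 s. Combine: 19983.08 m / 2.5814117e+08 s = 7.7411442e-05 m/s. Result: 7.7411442e-05 m/s ≈ 7.741e-05 m/s (4 s.f.). Final answer: 7.741e-05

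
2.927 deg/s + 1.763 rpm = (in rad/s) 0.2357. Check: 1 deg/s = 0.017453293 rad/s, so 2.927 deg/s = 2.927 * 0.017453293 = 0.051085787 rad/s. 1 rpm = 0.10471976 rad/s, so 1.763 rpm = 1.763 * 0.10471976 = 0.18462093 rad/s. Sum: 0.051085787 + 0.18462093 = 0.23570672 rad/s. Result: 0.23570672 rad/s ≈ 0.2357 rad/s (4 s.f.).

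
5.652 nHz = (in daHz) 5.652e-10. Check: 1 nHz = 1e-09 Hz, so 5.652 nHz = 5.652 * 1e-09 = 5.652e-09 Hz. 1 daHz = 10 Hz, so 5.652e-09 Hz = 5.652e-09 / 10 = 5.652e-10 daHz.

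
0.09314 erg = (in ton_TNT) 1 erg = 1e-07 J, so 0.09314 erg = 0.09314 * 1e-07 = 9.314e-09 J. 1 ton_TNT = 4.184e+09 J, so 9.314e-09 J = 9.314e-09 / 4.184e+09 = 2.2260994e-18 ton_TNT ≈ 2.226e-18 ton_TNT (4 s.f.). Final answer: 2.226e-18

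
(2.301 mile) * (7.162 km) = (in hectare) 2652. Check: 1 mile = 1609.344 m, so 2.301 mile = 2.301 * 1609.344 = 3703.1005 m. 1 km = 1000 m, so 7.162 km = 7.162 * 1000 = 7162 m. Combine: 3703.1005 m * 7162 m = 26521606 m^2. 1 hectare = 10000 m^2, so 26521606 m^2 = 26521606 / 10000 = 2652.1606 hectare ≈ 2652 hectare (4 s.f.).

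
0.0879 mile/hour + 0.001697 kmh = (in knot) 1 mile/hour = 0.44704 m/s, so 0.0879 mile/hour = 0.0879 * 0.44704 = 0.039294816 m/s. 1 kmh = 0.27777778 m/s, so 0.001697 kmh = 0.001697 * 0.27777778 = 0.00047138889 m/s. Sum: 0.039294816 + 0.00047138889 = 0.039766205 m/s. 1 knot = 0.51444444 m/s, so 0.039766205 m/s = 0.039766205 / 0.51444444 = 0.077299318 knot ≈ 0.0773 knot (4 s.f.). Final answer: 0.0773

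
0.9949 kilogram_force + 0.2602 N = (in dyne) 1.002e+06. Check: 1 kilogram_force = 9.80665 N, so 0.9949 kilogram_force = 0.9949 * 9.80665 = 9.7566361 N. 0.2602 N is already in N. Sum: 9.7566361 + 0.2602 = 10.016836 N. 1 dyne = 1e-05 N, so 10.016836 N = 10.016836 / 1e-05 = 1001683.6 dyne ≈ 1.002e+06 dyne (4 s.f.).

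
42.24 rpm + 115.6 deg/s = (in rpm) 61.51. Check: 1 rpm = 0.10471976 rad/s, so 42.24 rpm = 42.24 * 0.10471976 = 4.4233625 rad/s. 1 deg/s = 0.017453293 rad/s, so 115.6 deg/s = 115.6 * 0.017453293 = 2.0176006 rad/s. Sum: 4.4233625 + 2.0176006 = 6.4409631 rad/s. 1 rpm = 0.10471976 rad/s, so 6.4409631 rad/s = 6.4409631 / 0.10471976 = 61.506667 rpm ≈ 61.51 rpm (4 s.f.).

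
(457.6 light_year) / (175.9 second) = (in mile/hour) 5.506e+16. Check: 1 light_year = 9.4607305e+15 m, so 457.6 light_year = 457.6 * 9.4607305e+15 = 4.3292303e+18 m. 175.9 second = 175.9 s. Combine: 4.3292303e+18 m / 175.9 s = 2.4611883e+16 m/s. 1 mile/hour = 0.44704 m/s, so 2.4611883e+16 m/s = 2.4611883e+16 / 0.44704 = 5.5055215e+16 mile/hour ≈ 5.506e+16 mile/hour (4 s.f.).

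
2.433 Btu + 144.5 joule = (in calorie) 1 Btu = 1055.0559 J, so 2.433 Btu = 2.433 * 1055.0559 = 2566.9509 J. 144.5 joule = 144.5 J. Sum: 2566.9509 + 144.5 = 2711.4509 J. 1 calorie = 4.184 J, so 2711.4509 J = 2711.4509 / 4.184 = 648.05232 calorie ≈ 648.1 calorie (4 s.f.). Final answer: 648.1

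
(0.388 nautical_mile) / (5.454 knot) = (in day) 0.002964. Check: 1 nautical_mile = 1852 m, so 0.388 nautical_mile = 0.388 * 1852 = 718.576 m. 1 knot = 0.51444444 m/s, so 5.454 knot = 5.454 * 0.51444444 = 2.80578 m/s. Combine: 718.576 m / 2.80578 m/s = 256.10561 s. 1 day = 86400 s, so 256.10561 s = 256.10561 / 86400 = 0.0029641853 day ≈ 0.002964 day (4 s.f.).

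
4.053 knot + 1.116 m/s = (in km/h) 1 knot = 0.51444444 m/s, so 4.053 knot = 4.053 * 0.51444444 = 2.0850433 m/s. 1.116 m/s is already in m/s. Sum: 2.0850433 + 1.116 = 3.2010433 m/s. 1 km/h = 0.27777778 m/s, so 3.2010433 m/s = 3.2010433 / 0.27777778 = 11.523756 km/h ≈ 11.52 km/h (4 s.f.). Final answer: 11.52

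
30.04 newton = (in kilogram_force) 30.04 newton = 30.04 N. 1 kilogram_force = 9.80665 N, so 30.04 N = 30.04 / 9.80665 = 3.0632275 kilogram_force ≈ 3.063 kilogram_force (4 s.f.). Final answer: 3.063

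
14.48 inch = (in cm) 1 inch = 0.0254 m, so 14.48 inch = 14.48 * 0.0254 = 0.367792 m. 1 cm = 0.01 m, so 0.367792 m = 0.367792 / 0.01 = 36.7792 cm ≈ 36.78 cm (4 s.f.). Final answer: 36.78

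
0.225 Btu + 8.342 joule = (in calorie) 1 Btu = 1055.0559 J, so 0.225 Btu = 0.225 * 1055.0559 = 237.38757 J. 8.342 joule = 8.342 J. Sum: 237.38757 + 8.342 = 245.72957 J. 1 calorie = 4.184 J, so 245.72957 J = 245.72957 / 4.184 = 58.730776 calorie ≈ 58.73 calorie (4 s.f.). Final answer: 58.73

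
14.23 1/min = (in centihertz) 1 1/min = 0.016666667 Hz, so 14.23 1/min = 14.23 * 0.016666667 = 0.23716667 Hz. 1 centihertz = 0.01 Hz, so 0.23716667 Hz = 0.23716667 / 0.01 = 23.716667 centihertz ≈ 23.72 centihertz (4 s.f.). Final answer: 23.72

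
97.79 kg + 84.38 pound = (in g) 1.361e+05. Check: 97.79 kg is already in kg. 1 pound = 0.45359237 kg, so 84.38 pound = 84.38 * 0.45359237 = 38.274124 kg. Sum: 97.79 + 38.274124 = 136.06412 kg. 1 g = 0.001 kg, so 136.06412 kg = 136.06412 / 0.001 = 136064.12 g ≈ 1.361e+05 g (4 s.f.).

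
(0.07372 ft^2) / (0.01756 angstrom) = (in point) 1.106e+13. Check: 1 ft^2 = 0.09290304 m^2, so 0.07372 ft^2 = 0.07372 * 0.09290304 = 0.0068488121 m^2. 1 angstrom = 1e-10 m, so 0.01756 angstrom = 0.01756 * 1e-10 = 1.756e-12 m. Combine: 0.0068488121 m^2 / 1.756e-12 m = 3.9002347e+09 m. 1 point = 0.00035277778 m, so 3.9002347e+09 m = 3.9002347e+09 / 0.00035277778 = 1.1055783e+13 point ≈ 1.106e+13 point (4 s.f.).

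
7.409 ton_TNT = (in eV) 1.935e+29. Check: 1 ton_TNT = 4.184e+09 J, so 7.409 ton_TNT = 7.409 * 4.184e+09 = 3.0999256e+10 J. 1 eV = 1.6021766e-19 J, so 3.0999256e+10 J = 3.0999256e+10 / 1.6021766e-19 = 1.9348214e+29 eV ≈ 1.935e+29 eV (4 s.f.).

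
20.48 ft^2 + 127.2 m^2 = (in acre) 1 ft^2 = 0.09290304 m^2, so 20.48 ft^2 = 20.48 * 0.09290304 = 1.9026543 m^2. 127.2 m^2 is already in m^2. Sum: 1.9026543 + 127.2 = 129.10265 m^2. 1 acre = 4046.8564 m^2, so 129.10265 m^2 = 129.10265 / 4046.8564 = 0.031901961 acre ≈ 0.0319 acre (4 s.f.). Final answer: 0.0319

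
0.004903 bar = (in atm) 1 bar = 100000 Pa, so 0.004903 bar = 0.004903 * 100000 = 490.3 Pa. 1 atm = 101325 Pa, so 490.3 Pa = 490.3 / 101325 = 0.0048388848 atm ≈ 0.004839 atm (4 s.f.). Final answer: 0.004839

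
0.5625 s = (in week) 9.301e-07. Check: 1 week = 604800 s, so 0.5625 s = 0.5625 / 604800 = 9.3005952e-07 week ≈ 9.301e-07 week (4 s.f.).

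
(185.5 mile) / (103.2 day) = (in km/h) 1 mile = 1609.344 m, so 185.5 mile = 185.5 * 1609.344 = 298533.31 m. 1 day = 86400 s, so 103.2 day = 103.2 * 86400 = 8916480 s. Combine: 298533.31 m / 8916480 s = 0.033481072 m/s. 1 km/h = 0.27777778 m/s, so 0.033481072 m/s = 0.033481072 / 0.27777778 = 0.12053186 km/h ≈ 0.1205 km/h (4 s.f.). Final answer: 0.1205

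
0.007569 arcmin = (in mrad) 0.002202. Check: 1 arcmin = 0.00029088821 rad, so 0.007569 arcmin = 0.007569 * 0.00029088821 = 2.2017329e-06 rad. 1 mrad = 0.001 rad, so 2.2017329e-06 rad = 2.2017329e-06 / 0.001 = 0.0022017329 mrad ≈ 0.002202 mrad (4 s.f.).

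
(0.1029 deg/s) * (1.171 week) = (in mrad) 1 deg/s = 0.017453293 rad/s, so 0.1029 deg/s = 0.1029 * 0.017453293 = 0.0017959438 rad/s. 1 week = 604800 s, so 1.171 week = 1.171 * 604800 = 708220.8 s. Combine: 0.0017959438 rad/s * 708220.8 s = 1271.9248 rad. 1 mrad = 0.001 rad, so 1271.9248 rad = 1271.9248 / 0.001 = 1271924.8 mrad ≈ 1.272e+06 mrad (4 s.f.). Final answer: 1.272e+06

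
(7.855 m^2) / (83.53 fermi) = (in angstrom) 7.855 m^2 is already in m^2. 1 fermi = 1e-15 m, so 83.53 fermi = 83.53 * 1e-15 = 8.353e-14 m. Combine: 7.855 m^2 / 8.353e-14 m = 9.403807e+13 m. 1 angstrom = 1e-10 m, so 9.403807e+13 m = 9.403807e+13 / 1e-10 = 9.403807e+23 angstrom ≈ 9.404e+23 angstrom (4 s.f.). Final answer: 9.404e+23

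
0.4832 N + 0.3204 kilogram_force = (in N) 3.625. Check: 0.4832 N is already in N. 1 kilogram_force = 9.80665 N, so 0.3204 kilogram_force = 0.3204 * 9.80665 = 3.1420507 N. Sum: 0.4832 + 3.1420507 = 3.6252507 N. Result: 3.6252507 N ≈ 3.625 N (4 s.f.).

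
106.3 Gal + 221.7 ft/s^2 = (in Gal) 1 Gal = 0.01 m/s^2, so 106.3 Gal = 106.3 * 0.01 = 1.063 m/s^2. 1 ft/s^2 = 0.3048 m/s^2, so 221.7 ft/s^2 = 221.7 * 0.3048 = 67.57416 m/s^2. Sum: 1.063 + 67.57416 = 68.63716 m/s^2. 1 Gal = 0.01 m/s^2, so 68.63716 m/s^2 = 68.63716 / 0.01 = 6863.716 Gal ≈ 6864 Gal (4 s.f.). Final answer: 6864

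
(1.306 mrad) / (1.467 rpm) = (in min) 0.0001417. Check: 1 mrad = 0.001 rad, so 1.306 mrad = 1.306 * 0.001 = 0.001306 rad. 1 rpm = 0.10471976 rad/s, so 1.467 rpm = 1.467 * 0.10471976 = 0.15362388 rad/s. Combine: 0.001306 rad / 0.15362388 rad/s = 0.0085012824 s. 1 min = 60 s, so 0.0085012824 s = 0.0085012824 / 60 = 0.00014168804 min ≈ 0.0001417 min (4 s.f.).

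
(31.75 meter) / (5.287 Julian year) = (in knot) 31.75 meter = 31.75 m. 1 Julian year = 31557600 s, so 5.287 Julian year = 5.287 * 31557600 = 1.6684503e+08 s. Combine: 31.75 m / 1.6684503e+08 s = 1.9029635e-07 m/s. 1 knot = 0.51444444 m/s, so 1.9029635e-07 m/s = 1.9029635e-07 / 0.51444444 = 3.6990651e-07 knot ≈ 3.699e-07 knot (4 s.f.). Final answer: 3.699e-07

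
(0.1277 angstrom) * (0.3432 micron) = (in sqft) 1 angstrom = 1e-10 m, so 0.1277 angstrom = 0.1277 * 1e-10 = 1.277e-11 m. 1 micron = 1e-06 m, so 0.3432 micron = 0.3432 * 1e-06 = 3.432e-07 m. Combine: 1.277e-11 m * 3.432e-07 m = 4.382664e-18 m^2. 1 sqft = 0.09290304 m^2, so 4.382664e-18 m^2 = 4.382664e-18 / 0.09290304 = 4.7174603e-17 sqft ≈ 4.717e-17 sqft (4 s.f.). Final answer: 4.717e-17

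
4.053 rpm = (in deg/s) 1 rpm = 0.10471976 rad/s, so 4.053 rpm = 4.053 * 0.10471976 = 0.42442917 rad/s. 1 deg/s = 0.017453293 rad/s, so 0.42442917 rad/s = 0.42442917 / 0.017453293 = 24.318 deg/s ≈ 24.32 deg/s (4 s.f.). Final answer: 24.32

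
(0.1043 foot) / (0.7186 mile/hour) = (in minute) 1 foot = 0.3048 m, so 0.1043 foot = 0.1043 * 0.3048 = 0.03179064 m. 1 mile/hour = 0.44704 m/s, so 0.7186 mile/hour = 0.7186 * 0.44704 = 0.32124294 m/s. Combine: 0.03179064 m / 0.32124294 m/s = 0.098961364 s. 1 minute = 60 s, so 0.098961364 s = 0.098961364 / 60 = 0.0016493561 minute ≈ 0.001649 minute (4 s.f.). Final answer: 0.001649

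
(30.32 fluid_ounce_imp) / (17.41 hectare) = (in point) 1 fluid_ounce_imp = 2.8413063e-05 m^3, so 30.32 fluid_ounce_imp = 30.32 * 2.8413063e-05 = 0.00086148406 m^3. 1 hectare = 10000 m^2, so 17.41 hectare = 17.41 * 10000 = 174100 m^2. Combine: 0.00086148406 m^3 / 174100 m^2 = 4.948214e-09 m. 1 point = 0.00035277778 m, so 4.948214e-09 m = 4.948214e-09 / 0.00035277778 = 1.4026433e-05 point ≈ 1.403e-05 point (4 s.f.). Final answer: 1.403e-05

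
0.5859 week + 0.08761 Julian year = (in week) 5.157. Check: 1 week = 604800 s, so 0.5859 week = 0.5859 * 604800 = 354352.32 s. 1 Julian year = 31557600 s, so 0.08761 Julian year = 0.08761 * 31557600 = 2764761.3 s. Sum: 354352.32 + 2764761.3 = 3119113.7 s. 1 week = 604800 s, so 3119113.7 s = 3119113.7 / 604800 = 5.1572646 week ≈ 5.157 week (4 s.f.).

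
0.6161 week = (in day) 1 week = 604800 s, so 0.6161 week = 0.6161 * 604800 = 372617.28 s. 1 day = 86400 s, so 372617.28 s = 372617.28 / 86400 = 4.3127 day ≈ 4.313 day (4 s.f.). Final answer: 4.313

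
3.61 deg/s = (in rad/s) 0.06301. Check: 1 deg/s = 0.017453293 rad/s, so 3.61 deg/s = 3.61 * 0.017453293 = 0.063006386 rad/s. Result: 0.063006386 rad/s ≈ 0.06301 rad/s (4 s.f.).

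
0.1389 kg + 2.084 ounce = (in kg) 0.1389 kg is already in kg. 1 ounce = 0.028349523 kg, so 2.084 ounce = 2.084 * 0.028349523 = 0.059080406 kg. Sum: 0.1389 + 0.059080406 = 0.19798041 kg. Result: 0.19798041 kg ≈ 0.198 kg (4 s.f.). Final answer: 0.198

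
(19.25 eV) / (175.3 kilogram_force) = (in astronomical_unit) 1 eV = 1.6021766e-19 J, so 19.25 eV = 19.25 * 1.6021766e-19 = 3.08419e-18 J. 1 kilogram_force = 9.80665 N, so 175.3 kilogram_force = 175.3 * 9.80665 = 1719.1057 N. Combine: 3.08419e-18 J / 1719.1057 N = 1.7940665e-21 m. 1 astronomical_unit = 1.4959787e+11 m, so 1.7940665e-21 m = 1.7940665e-21 / 1.4959787e+11 = 1.1992594e-32 astronomical_unit ≈ 1.199e-32 astronomical_unit (4 s.f.). Final answer: 1.199e-32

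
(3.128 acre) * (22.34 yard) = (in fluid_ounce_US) 1 acre = 4046.8564 m^2, so 3.128 acre = 3.128 * 4046.8564 = 12658.567 m^2. 1 yard = 0.9144 m, so 22.34 yard = 22.34 * 0.9144 = 20.427696 m. Combine: 12658.567 m^2 * 20.427696 m = 258585.36 m^3. 1 fluid_ounce_US = 2.957353e-05 m^3, so 258585.36 m^3 = 258585.36 / 2.957353e-05 = 8.7438111e+09 fluid_ounce_US ≈ 8.744e+09 fluid_ounce_US (4 s.f.). Final answer: 8.744e+09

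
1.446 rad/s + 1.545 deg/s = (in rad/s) 1.473. Check: 1.446 rad/s is already in rad/s. 1 deg/s = 0.017453293 rad/s, so 1.545 deg/s = 1.545 * 0.017453293 = 0.026965337 rad/s. Sum: 1.446 + 0.026965337 = 1.4729653 rad/s. Result: 1.4729653 rad/s ≈ 1.473 rad/s (4 s.f.).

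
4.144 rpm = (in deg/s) 24.86. Check: 1 rpm = 0.10471976 rad/s, so 4.144 rpm = 4.144 * 0.10471976 = 0.43395867 rad/s. 1 deg/s = 0.017453293 rad/s, so 0.43395867 rad/s = 0.43395867 / 0.017453293 = 24.864 deg/s ≈ 24.86 deg/s (4 s.f.).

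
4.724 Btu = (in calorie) 1 Btu = 1055.0559 J, so 4.724 Btu = 4.724 * 1055.0559 = 4984.0838 J. 1 calorie = 4.184 J, so 4984.0838 J = 4984.0838 / 4.184 = 1191.2246 calorie ≈ 1191 calorie (4 s.f.). Final answer: 1191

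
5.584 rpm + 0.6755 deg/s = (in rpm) 1 rpm = 0.10471976 rad/s, so 5.584 rpm = 5.584 * 0.10471976 = 0.58475511 rad/s. 1 deg/s = 0.017453293 rad/s, so 0.6755 deg/s = 0.6755 * 0.017453293 = 0.011789699 rad/s. Sum: 0.58475511 + 0.011789699 = 0.59654481 rad/s. 1 rpm = 0.10471976 rad/s, so 0.59654481 rad/s = 0.59654481 / 0.10471976 = 5.6965833 rpm ≈ 5.697 rpm (4 s.f.). Final answer: 5.697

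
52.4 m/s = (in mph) 117.2. Check: 1 mph = 0.44704 m/s, so 52.4 m/s = 52.4 / 0.44704 = 117.21546 mph ≈ 117.2 mph (4 s.f.).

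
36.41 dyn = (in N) 1 dyn = 1e-05 N, so 36.41 dyn = 36.41 * 1e-05 = 0.0003641 N. Result: 0.0003641 N. Final answer: 0.0003641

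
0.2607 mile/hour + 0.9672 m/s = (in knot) 1 mile/hour = 0.44704 m/s, so 0.2607 mile/hour = 0.2607 * 0.44704 = 0.11654333 m/s. 0.9672 m/s is already in m/s. Sum: 0.11654333 + 0.9672 = 1.0837433 m/s. 1 knot = 0.51444444 m/s, so 1.0837433 m/s = 1.0837433 / 0.51444444 = 2.1066285 knot ≈ 2.107 knot (4 s.f.). Final answer: 2.107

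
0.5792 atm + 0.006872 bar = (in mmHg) 1 atm = 101325 Pa, so 0.5792 atm = 0.5792 * 101325 = 58687.44 Pa. 1 bar = 100000 Pa, so 0.006872 bar = 0.006872 * 100000 = 687.2 Pa. Sum: 58687.44 + 687.2 = 59374.64 Pa. 1 mmHg = 133.32237 Pa, so 59374.64 Pa = 59374.64 / 133.32237 = 445.34642 mmHg ≈ 445.3 mmHg (4 s.f.). Final answer: 445.3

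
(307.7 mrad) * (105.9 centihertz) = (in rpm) 1 mrad = 0.001 rad, so 307.7 mrad = 307.7 * 0.001 = 0.3077 rad. 1 centihertz = 0.01 Hz, so 105.9 centihertz = 105.9 * 0.01 = 1.059 Hz. Combine: 0.3077 rad * 1.059 Hz = 0.3258543 rad/s. 1 rpm = 0.10471976 rad/s, so 0.3258543 rad/s = 0.3258543 / 0.10471976 = 3.1116794 rpm ≈ 3.112 rpm (4 s.f.). Final answer: 3.112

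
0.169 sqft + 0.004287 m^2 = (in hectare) 1 sqft = 0.09290304 m^2, so 0.169 sqft = 0.169 * 0.09290304 = 0.015700614 m^2. 0.004287 m^2 is already in m^2. Sum: 0.015700614 + 0.004287 = 0.019987614 m^2. 1 hectare = 10000 m^2, so 0.019987614 m^2 = 0.019987614 / 10000 = 1.9987614e-06 hectare ≈ 1.999e-06 hectare (4 s.f.). Final answer: 1.999e-06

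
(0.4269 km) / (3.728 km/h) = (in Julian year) 1 km = 1000 m, so 0.4269 km = 0.4269 * 1000 = 426.9 m. 1 km/h = 0.27777778 m/s, so 3.728 km/h = 3.728 * 0.27777778 = 1.0355556 m/s. Combine: 426.9 m / 1.0355556 m/s = 412.24249 s. 1 Julian year = 31557600 s, so 412.24249 s = 412.24249 / 31557600 = 1.3063176e-05 Julian year ≈ 1.306e-05 Julian year (4 s.f.). Final answer: 1.306e-05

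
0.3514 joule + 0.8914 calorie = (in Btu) 0.3514 joule = 0.3514 J. 1 calorie = 4.184 J, so 0.8914 calorie = 0.8914 * 4.184 = 3.7296176 J. Sum: 0.3514 + 3.7296176 = 4.0810176 J. 1 Btu = 1055.0559 J, so 4.0810176 J = 4.0810176 / 1055.0559 = 0.0038680583 Btu ≈ 0.003868 Btu (4 s.f.). Final answer: 0.003868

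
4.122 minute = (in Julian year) 7.837e-06. Check: 1 minute = 60 s, so 4.122 minute = 4.122 * 60 = 247.32 s. 1 Julian year = 31557600 s, so 247.32 s = 247.32 / 31557600 = 7.8370979e-06 Julian year ≈ 7.837e-06 Julian year (4 s.f.).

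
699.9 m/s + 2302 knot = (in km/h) 6783. Check: 699.9 m/s is already in m/s. 1 knot = 0.51444444 m/s, so 2302 knot = 2302 * 0.51444444 = 1184.2511 m/s. Sum: 699.9 + 1184.2511 = 1884.1511 m/s. 1 km/h = 0.27777778 m/s, so 1884.1511 m/s = 1884.1511 / 0.27777778 = 6782.944 km/h ≈ 6783 km/h (4 s.f.).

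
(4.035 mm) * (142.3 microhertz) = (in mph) 1.284e-06. Check: 1 mm = 0.001 m, so 4.035 mm = 4.035 * 0.001 = 0.004035 m. 1 microhertz = 1e-06 Hz, so 142.3 microhertz = 142.3 * 1e-06 = 0.0001423 Hz. Combine: 0.004035 m * 0.0001423 Hz = 5.741805e-07 m/s. 1 mph = 0.44704 m/s, so 5.741805e-07 m/s = 5.741805e-07 / 0.44704 = 1.2844052e-06 mph ≈ 1.284e-06 mph (4 s.f.).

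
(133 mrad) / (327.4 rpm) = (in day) 1 mrad = 0.001 rad, so 133 mrad = 133 * 0.001 = 0.133 rad. 1 rpm = 0.10471976 rad/s, so 327.4 rpm = 327.4 * 0.10471976 = 34.285248 rad/s. Combine: 0.133 rad / 34.285248 rad/s = 0.0038792194 s. 1 day = 86400 s, so 0.0038792194 s = 0.0038792194 / 86400 = 4.4898373e-08 day ≈ 4.49e-08 day (4 s.f.). Final answer: 4.49e-08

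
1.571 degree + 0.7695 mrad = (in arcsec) 1 degree = 0.017453293 rad, so 1.571 degree = 1.571 * 0.017453293 = 0.027419123 rad. 1 mrad = 0.001 rad, so 0.7695 mrad = 0.7695 * 0.001 = 0.0007695 rad. Sum: 0.027419123 + 0.0007695 = 0.028188623 rad. 1 arcsec = 4.8481368e-06 rad, so 0.028188623 rad = 0.028188623 / 4.8481368e-06 = 5814.3208 arcsec ≈ 5814 arcsec (4 s.f.). Final answer: 5814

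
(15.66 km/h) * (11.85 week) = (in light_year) 3.295e-09. Check: 1 km/h = 0.27777778 m/s, so 15.66 km/h = 15.66 * 0.27777778 = 4.35 m/s. 1 week = 604800 s, so 11.85 week = 11.85 * 604800 = 7166880 s. Combine: 4.35 m/s * 7166880 s = 31175928 m. 1 light_year = 9.4607305e+15 m, so 31175928 m = 31175928 / 9.4607305e+15 = 3.2952982e-09 light_year ≈ 3.295e-09 light_year (4 s.f.).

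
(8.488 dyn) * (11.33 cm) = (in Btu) 9.115e-09. Check: 1 dyn = 1e-05 N, so 8.488 dyn = 8.488 * 1e-05 = 8.488e-05 N. 1 cm = 0.01 m, so 11.33 cm = 11.33 * 0.01 = 0.1133 m. Combine: 8.488e-05 N * 0.1133 m = 9.616904e-06 J. 1 Btu = 1055.0559 J, so 9.616904e-06 J = 9.616904e-06 / 1055.0559 = 9.1150663e-09 Btu ≈ 9.115e-09 Btu (4 s.f.).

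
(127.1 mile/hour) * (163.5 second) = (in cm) 9.29e+05. Check: 1 mile/hour = 0.44704 m/s, so 127.1 mile/hour = 127.1 * 0.44704 = 56.818784 m/s. 163.5 second = 163.5 s. Combine: 56.818784 m/s * 163.5 s = 9289.8712 m. 1 cm = 0.01 m, so 9289.8712 m = 9289.8712 / 0.01 = 928987.12 cm ≈ 9.29e+05 cm (4 s.f.).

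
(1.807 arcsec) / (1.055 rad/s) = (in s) 1 arcsec = 4.8481368e-06 rad, so 1.807 arcsec = 1.807 * 4.8481368e-06 = 8.7605832e-06 rad. 1.055 rad/s is already in rad/s. Combine: 8.7605832e-06 rad / 1.055 rad/s = 8.3038703e-06 s. Result: 8.3038703e-06 s ≈ 8.304e-06 s (4 s.f.). Final answer: 8.304e-06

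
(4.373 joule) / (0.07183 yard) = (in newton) 4.373 joule = 4.373 J. 1 yard = 0.9144 m, so 0.07183 yard = 0.07183 * 0.9144 = 0.065681352 m. Combine: 4.373 J / 0.065681352 m = 66.579019 N. 66.579019 N = 66.579019 newton ≈ 66.58 newton (4 s.f.). Final answer: 66.58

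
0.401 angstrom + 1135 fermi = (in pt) 1.169e-07. Check: 1 angstrom = 1e-10 m, so 0.401 angstrom = 0.401 * 1e-10 = 4.01e-11 m. 1 fermi = 1e-15 m, so 1135 fermi = 1135 * 1e-15 = 1.135e-12 m. Sum: 4.01e-11 + 1.135e-12 = 4.1235e-11 m. 1 pt = 0.00035277778 m, so 4.1235e-11 m = 4.1235e-11 / 0.00035277778 = 1.1688661e-07 pt ≈ 1.169e-07 pt (4 s.f.).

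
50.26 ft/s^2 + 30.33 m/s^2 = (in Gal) 4565. Check: 1 ft/s^2 = 0.3048 m/s^2, so 50.26 ft/s^2 = 50.26 * 0.3048 = 15.319248 m/s^2. 30.33 m/s^2 is already in m/s^2. Sum: 15.319248 + 30.33 = 45.649248 m/s^2. 1 Gal = 0.01 m/s^2, so 45.649248 m/s^2 = 45.649248 / 0.01 = 4564.9248 Gal ≈ 4565 Gal (4 s.f.).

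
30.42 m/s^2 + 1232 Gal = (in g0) 30.42 m/s^2 is already in m/s^2. 1 Gal = 0.01 m/s^2, so 1232 Gal = 1232 * 0.01 = 12.32 m/s^2. Sum: 30.42 + 12.32 = 42.74 m/s^2. 1 g0 = 9.80665 m/s^2, so 42.74 m/s^2 = 42.74 / 9.80665 = 4.3582671 g0 ≈ 4.358 g0 (4 s.f.). Final answer: 4.358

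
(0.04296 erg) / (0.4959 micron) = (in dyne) 1 erg = 1e-07 J, so 0.04296 erg = 0.04296 * 1e-07 = 4.296e-09 J. 1 micron = 1e-06 m, so 0.4959 micron = 0.4959 * 1e-06 = 4.959e-07 m. Combine: 4.296e-09 J / 4.959e-07 m = 0.0086630369 N. 1 dyne = 1e-05 N, so 0.0086630369 N = 0.0086630369 / 1e-05 = 866.30369 dyne ≈ 866.3 dyne (4 s.f.). Final answer: 866.3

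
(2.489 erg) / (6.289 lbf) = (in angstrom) 1 erg = 1e-07 J, so 2.489 erg = 2.489 * 1e-07 = 2.489e-07 J. 1 lbf = 4.4482216 N, so 6.289 lbf = 6.289 * 4.4482216 = 27.974866 N. Combine: 2.489e-07 J / 27.974866 N = 8.8972724e-09 m. 1 angstrom = 1e-10 m, so 8.8972724e-09 m = 8.8972724e-09 / 1e-10 = 88.972724 angstrom ≈ 88.97 angstrom (4 s.f.). Final answer: 88.97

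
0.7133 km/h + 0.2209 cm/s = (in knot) 1 km/h = 0.27777778 m/s, so 0.7133 km/h = 0.7133 * 0.27777778 = 0.19813889 m/s. 1 cm/s = 0.01 m/s, so 0.2209 cm/s = 0.2209 * 0.01 = 0.002209 m/s. Sum: 0.19813889 + 0.002209 = 0.20034789 m/s. 1 knot = 0.51444444 m/s, so 0.20034789 m/s = 0.20034789 / 0.51444444 = 0.38944514 knot ≈ 0.3894 knot (4 s.f.). Final answer: 0.3894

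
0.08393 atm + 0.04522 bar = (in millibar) 130.3. Check: 1 atm = 101325 Pa, so 0.08393 atm = 0.08393 * 101325 = 8504.2073 Pa. 1 bar = 100000 Pa, so 0.04522 bar = 0.04522 * 100000 = 4522 Pa. Sum: 8504.2073 + 4522 = 13026.207 Pa. 1 millibar = 100 Pa, so 13026.207 Pa = 13026.207 / 100 = 130.26207 millibar ≈ 130.3 millibar (4 s.f.).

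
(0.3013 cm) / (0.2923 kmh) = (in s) 0.03711. Check: 1 cm = 0.01 m, so 0.3013 cm = 0.3013 * 0.01 = 0.003013 m. 1 kmh = 0.27777778 m/s, so 0.2923 kmh = 0.2923 * 0.27777778 = 0.081194444 m/s. Combine: 0.003013 m / 0.081194444 m/s = 0.03710845 s. Result: 0.03710845 s ≈ 0.03711 s (4 s.f.).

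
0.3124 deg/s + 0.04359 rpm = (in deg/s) 1 deg/s = 0.017453293 rad/s, so 0.3124 deg/s = 0.3124 * 0.017453293 = 0.0054524086 rad/s. 1 rpm = 0.10471976 rad/s, so 0.04359 rpm = 0.04359 * 0.10471976 = 0.0045647341 rad/s. Sum: 0.0054524086 + 0.0045647341 = 0.010017143 rad/s. 1 deg/s = 0.017453293 rad/s, so 0.010017143 rad/s = 0.010017143 / 0.017453293 = 0.57394 deg/s ≈ 0.5739 deg/s (4 s.f.). Final answer: 0.5739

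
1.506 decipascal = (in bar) 1.506e-06. Check: 1 decipascal = 0.1 Pa, so 1.506 decipascal = 1.506 * 0.1 = 0.1506 Pa. 1 bar = 100000 Pa, so 0.1506 Pa = 0.1506 / 100000 = 1.506e-06 bar.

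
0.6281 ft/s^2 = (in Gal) 19.14. Check: 1 ft/s^2 = 0.3048 m/s^2, so 0.6281 ft/s^2 = 0.6281 * 0.3048 = 0.19144488 m/s^2. 1 Gal = 0.01 m/s^2, so 0.19144488 m/s^2 = 0.19144488 / 0.01 = 19.144488 Gal ≈ 19.14 Gal (4 s.f.).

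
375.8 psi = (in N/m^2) 2.591e+06. Check: 1 psi = 6894.7573 Pa, so 375.8 psi = 375.8 * 6894.7573 = 2591049.8 Pa. 2591049.8 Pa = 2591049.8 N/m^2 ≈ 2.591e+06 N/m^2 (4 s.f.).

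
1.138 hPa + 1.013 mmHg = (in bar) 1 hPa = 100 Pa, so 1.138 hPa = 1.138 * 100 = 113.8 Pa. 1 mmHg = 133.32237 Pa, so 1.013 mmHg = 1.013 * 133.32237 = 135.05556 Pa. Sum: 113.8 + 135.05556 = 248.85556 Pa. 1 bar = 100000 Pa, so 248.85556 Pa = 248.85556 / 100000 = 0.0024885556 bar ≈ 0.002489 bar (4 s.f.). Final answer: 0.002489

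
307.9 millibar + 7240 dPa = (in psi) 1 millibar = 100 Pa, so 307.9 millibar = 307.9 * 100 = 30790 Pa. 1 dPa = 0.1 Pa, so 7240 dPa = 7240 * 0.1 = 724 Pa. Sum: 30790 + 724 = 31514 Pa. 1 psi = 6894.7573 Pa, so 31514 Pa = 31514 / 6894.7573 = 4.5707193 psi ≈ 4.571 psi (4 s.f.). Final answer: 4.571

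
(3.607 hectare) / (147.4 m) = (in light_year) 2.587e-14. Check: 1 hectare = 10000 m^2, so 3.607 hectare = 3.607 * 10000 = 36070 m^2. 147.4 m is already in m. Combine: 36070 m^2 / 147.4 m = 244.70828 m. 1 light_year = 9.4607305e+15 m, so 244.70828 m = 244.70828 / 9.4607305e+15 = 2.5865685e-14 light_year ≈ 2.587e-14 light_year (4 s.f.).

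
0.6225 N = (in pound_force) 1 pound_force = 4.4482216 N, so 0.6225 N = 0.6225 / 4.4482216 = 0.13994357 pound_force ≈ 0.1399 pound_force (4 s.f.). Final answer: 0.1399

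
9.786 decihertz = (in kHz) 1 decihertz = 0.1 Hz, so 9.786 decihertz = 9.786 * 0.1 = 0.9786 Hz. 1 kHz = 1000 Hz, so 0.9786 Hz = 0.9786 / 1000 = 0.0009786 kHz. Final answer: 0.0009786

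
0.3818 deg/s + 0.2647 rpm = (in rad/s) 1 deg/s = 0.017453293 rad/s, so 0.3818 deg/s = 0.3818 * 0.017453293 = 0.0066636671 rad/s. 1 rpm = 0.10471976 rad/s, so 0.2647 rpm = 0.2647 * 0.10471976 = 0.027719319 rad/s. Sum: 0.0066636671 + 0.027719319 = 0.034382986 rad/s. Result: 0.034382986 rad/s ≈ 0.03438 rad/s (4 s.f.). Final answer: 0.03438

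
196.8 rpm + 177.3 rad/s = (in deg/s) 1.134e+04. Check: 1 rpm = 0.10471976 rad/s, so 196.8 rpm = 196.8 * 0.10471976 = 20.608848 rad/s. 177.3 rad/s is already in rad/s. Sum: 20.608848 + 177.3 = 197.90885 rad/s. 1 deg/s = 0.017453293 rad/s, so 197.90885 rad/s = 197.90885 / 0.017453293 = 11339.342 deg/s ≈ 1.134e+04 deg/s (4 s.f.).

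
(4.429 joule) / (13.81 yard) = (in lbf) 0.07885. Check: 4.429 joule = 4.429 J. 1 yard = 0.9144 m, so 13.81 yard = 13.81 * 0.9144 = 12.627864 m. Combine: 4.429 J / 12.627864 m = 0.35073232 N. 1 lbf = 4.4482216 N, so 0.35073232 N = 0.35073232 / 4.4482216 = 0.078847762 lbf ≈ 0.07885 lbf (4 s.f.).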